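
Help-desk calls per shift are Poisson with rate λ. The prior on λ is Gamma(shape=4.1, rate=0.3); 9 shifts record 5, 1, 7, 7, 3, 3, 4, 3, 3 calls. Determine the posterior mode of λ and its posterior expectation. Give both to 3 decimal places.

Σ counts = 36. Posterior: Gamma(shape = 4.1+36 = 40.1, rate = 0.3+9 = 9.3).
Mode = (α−1)/β = 39.1/9.3 = 4.204.
Mean = α/β = 40.1/9.3 = 4.312.
The posterior is right-skewed, so the mean exceeds the mode.

posterior mode = 4.204, posterior expectation = 4.312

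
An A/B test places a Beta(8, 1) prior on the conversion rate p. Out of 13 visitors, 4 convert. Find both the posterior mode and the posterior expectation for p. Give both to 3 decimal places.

MAP = 0.550; posterior mean = 0.545

Posterior: Beta(8+4, 1+9) = Beta(12, 10).
Mode = (12−1)/(12+10−2) = 11/20 = 0.550.
Mean = 12/(12+10) = 12/22 = 0.545.
Left-skewed posterior ⇒ mean < mode.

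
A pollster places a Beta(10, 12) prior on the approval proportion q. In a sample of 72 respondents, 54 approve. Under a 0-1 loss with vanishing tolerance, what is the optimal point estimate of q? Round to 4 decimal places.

0.6848

Posterior: Beta(10+54, 12+18) = Beta(64, 30).
Mode = (64−1)/(64+30−2) = 63/92 = 0.6848.
Mean = 64/(64+30) = 64/94 = 0.6809.
This is the posterior mode — the MAP estimate.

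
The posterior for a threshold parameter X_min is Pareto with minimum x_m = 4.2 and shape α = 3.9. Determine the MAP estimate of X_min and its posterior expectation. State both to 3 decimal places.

MAP: 4.200. Posterior mean: 5.648.

The Pareto density is strictly decreasing on [x_m, ∞), so the mode is x_m = 4.200.
Mean = α·x_m/(α−1) = 3.9·4.2/2.9 = 5.648.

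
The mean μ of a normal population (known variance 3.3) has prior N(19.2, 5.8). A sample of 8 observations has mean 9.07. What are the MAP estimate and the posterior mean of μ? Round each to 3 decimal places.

MAP = 9.743, posterior mean = 9.743

Posterior for μ is Normal. Precision-weighted mean: (1/5.8·19.2 + 8/3.3·9.07) / (1/5.8 + 8/3.3) = 9.743.
A Normal posterior is symmetric, so mode = mean.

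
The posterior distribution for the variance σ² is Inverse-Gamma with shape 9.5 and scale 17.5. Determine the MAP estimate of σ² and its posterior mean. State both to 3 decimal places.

Mode = β/(α+1) = 17.5/10.5 = 1.667.
Mean = β/(α−1) = 17.5/8.5 = 2.059.

MAP = 1.667; posterior mean = 2.059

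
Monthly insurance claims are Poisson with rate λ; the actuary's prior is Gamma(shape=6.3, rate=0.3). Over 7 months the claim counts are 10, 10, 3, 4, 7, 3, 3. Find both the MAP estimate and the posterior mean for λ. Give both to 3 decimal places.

MAP: 6.205. Posterior mean: 6.342.

Σ counts = 40. Posterior: Gamma(shape = 6.3+40 = 46.3, rate = 0.3+7 = 7.3).
Mode = (α−1)/β = 45.3/7.3 = 6.205.
Mean = α/β = 46.3/7.3 = 6.342.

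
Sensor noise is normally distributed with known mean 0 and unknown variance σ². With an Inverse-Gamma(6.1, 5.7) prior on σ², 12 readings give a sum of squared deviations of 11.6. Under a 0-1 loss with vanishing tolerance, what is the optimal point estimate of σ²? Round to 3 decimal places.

Posterior: Inverse-Gamma(shape = 6.1+12/2 = 12.1, scale = 5.7+11.6/2 = 11.5).
Mode = β/(α+1) = 11.5/13.1 = 0.878.
Mean = β/(α−1) = 11.5/11.1 = 1.036.
This is the posterior mode — the MAP estimate.

0.878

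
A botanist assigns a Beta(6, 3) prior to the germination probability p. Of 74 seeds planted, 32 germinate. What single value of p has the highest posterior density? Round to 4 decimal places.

Posterior: Beta(6+32, 3+42) = Beta(38, 45).
Mode = (38−1)/(38+45−2) = 37/81 = 0.4568.
Mean = 38/(38+45) = 38/83 = 0.4578.
This is the posterior mode — the MAP estimate.

0.4568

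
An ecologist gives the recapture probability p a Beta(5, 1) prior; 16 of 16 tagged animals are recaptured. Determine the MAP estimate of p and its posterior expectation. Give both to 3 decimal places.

Posterior: Beta(5+16, 1+0) = Beta(21, 1).
Since β = 1 ≤ 1 and α > 1, the Beta density is monotone increasing on [0,1]; the mode is at 1.
Mean = 21/(21+1) = 0.955.

MAP: 1.000. Posterior mean: 0.955.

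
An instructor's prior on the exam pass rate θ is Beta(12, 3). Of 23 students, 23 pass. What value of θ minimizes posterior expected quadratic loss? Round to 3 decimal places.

0.921

Posterior: Beta(12+23, 3+0) = Beta(35, 3).
Mode = (35−1)/(35+3−2) = 34/36 = 0.944.
Mean = 35/(35+3) = 35/38 = 0.921.
Quadratic loss ⇒ the optimal estimator is the posterior mean.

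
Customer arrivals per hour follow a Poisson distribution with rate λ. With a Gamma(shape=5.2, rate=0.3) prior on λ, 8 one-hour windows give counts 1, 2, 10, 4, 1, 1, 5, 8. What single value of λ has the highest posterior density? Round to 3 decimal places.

4.361

Σ counts = 32. Posterior: Gamma(shape = 5.2+32 = 37.2, rate = 0.3+8 = 8.3).
Mode = (α−1)/β = 36.2/8.3 = 4.361.
Mean = α/β = 37.2/8.3 = 4.482.
This is the posterior mode — the MAP estimate.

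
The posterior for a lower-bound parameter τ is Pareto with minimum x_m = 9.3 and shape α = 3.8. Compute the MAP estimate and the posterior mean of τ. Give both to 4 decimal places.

The Pareto density is strictly decreasing on [x_m, ∞), so the mode is x_m = 9.3000.
Mean = α·x_m/(α−1) = 3.8·9.3/2.8 = 12.6214.

MAP estimate = 9.3000, posterior mean = 12.6214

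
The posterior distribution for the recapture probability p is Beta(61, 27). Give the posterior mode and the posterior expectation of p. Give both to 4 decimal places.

Mode = (61−1)/(61+27−2) = 60/86 = 0.6977.
Mean = 61/(61+27) = 61/88 = 0.6932.

MAP: 0.6977. Posterior mean: 0.6932.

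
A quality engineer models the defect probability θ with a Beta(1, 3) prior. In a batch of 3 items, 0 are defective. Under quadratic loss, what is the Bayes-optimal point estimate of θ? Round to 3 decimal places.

Posterior: Beta(1+0, 3+3) = Beta(1, 6).
Since α = 1 ≤ 1 and β > 1, the Beta density is monotone decreasing on [0,1]; the mode is at 0.
Mean = 1/(1+6) = 0.143.
Quadratic loss ⇒ the optimal estimator is the posterior mean.

0.143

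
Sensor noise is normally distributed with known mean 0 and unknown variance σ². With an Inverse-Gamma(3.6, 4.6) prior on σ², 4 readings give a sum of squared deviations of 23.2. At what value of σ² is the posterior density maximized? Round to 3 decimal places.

2.455

Posterior: Inverse-Gamma(shape = 3.6+4/2 = 5.6, scale = 4.6+23.2/2 = 16.2).
Mode = β/(α+1) = 16.2/6.6 = 2.455.
Mean = β/(α−1) = 16.2/4.6 = 3.522.
This is the posterior mode — the MAP estimate.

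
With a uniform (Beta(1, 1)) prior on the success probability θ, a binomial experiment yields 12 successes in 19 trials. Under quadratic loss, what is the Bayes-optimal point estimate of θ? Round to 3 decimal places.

0.619

Posterior: Beta(1+12, 1+7) = Beta(13, 8).
Mode = (13−1)/(13+8−2) = 12/19 = 0.632.
With a flat prior the MAP equals the MLE, 12/19.
Mean = 13/(13+8) = 13/21 = 0.619.
Quadratic loss ⇒ the optimal estimator is the posterior mean.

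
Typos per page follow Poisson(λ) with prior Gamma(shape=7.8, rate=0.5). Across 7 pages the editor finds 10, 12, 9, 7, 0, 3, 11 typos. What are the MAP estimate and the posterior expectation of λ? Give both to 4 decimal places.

Σ counts = 52. Posterior: Gamma(shape = 7.8+52 = 59.8, rate = 0.5+7 = 7.5).
Mode = (α−1)/β = 58.8/7.5 = 7.8400.
Mean = α/β = 59.8/7.5 = 7.9733.

MAP estimate = 7.8400, posterior expectation = 7.9733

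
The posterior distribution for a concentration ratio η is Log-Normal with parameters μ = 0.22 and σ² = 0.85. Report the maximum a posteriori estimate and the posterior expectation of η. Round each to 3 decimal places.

Mode = exp(μ − σ²) = exp(-0.63) = 0.533.
Mean = exp(μ + σ²/2) = exp(0.645) = 1.906.

MAP = 0.533, posterior mean = 1.906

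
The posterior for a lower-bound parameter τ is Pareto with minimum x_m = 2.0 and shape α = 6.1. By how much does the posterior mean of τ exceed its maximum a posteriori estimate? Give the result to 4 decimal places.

0.3922

The Pareto density is strictly decreasing on [x_m, ∞), so the mode is x_m = 2.0000.
Mean = α·x_m/(α−1) = 6.1·2.0/5.1 = 2.3922.
Difference = 2.3922 − 2.0000 = 0.3922.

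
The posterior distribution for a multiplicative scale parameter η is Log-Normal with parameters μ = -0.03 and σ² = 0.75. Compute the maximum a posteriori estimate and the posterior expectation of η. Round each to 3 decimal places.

MAP = 0.458; posterior mean = 1.412

Mode = exp(μ − σ²) = exp(-0.78) = 0.458.
Mean = exp(μ + σ²/2) = exp(0.345) = 1.412.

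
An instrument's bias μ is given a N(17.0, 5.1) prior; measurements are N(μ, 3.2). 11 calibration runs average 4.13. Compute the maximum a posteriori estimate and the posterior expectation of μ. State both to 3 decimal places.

MAP: 4.825. Posterior mean: 4.825.

Posterior for μ is Normal. Precision-weighted mean: (1/5.1·17.0 + 11/3.2·4.13) / (1/5.1 + 11/3.2) = 4.825.
A Normal posterior is symmetric, so mode = mean.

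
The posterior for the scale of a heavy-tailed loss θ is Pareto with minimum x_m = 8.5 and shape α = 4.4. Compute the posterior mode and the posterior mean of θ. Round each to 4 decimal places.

The Pareto density is strictly decreasing on [x_m, ∞), so the mode is x_m = 8.5000.
Mean = α·x_m/(α−1) = 4.4·8.5/3.4 = 11.0000.

MAP: 8.5000. Posterior mean: 11.0000.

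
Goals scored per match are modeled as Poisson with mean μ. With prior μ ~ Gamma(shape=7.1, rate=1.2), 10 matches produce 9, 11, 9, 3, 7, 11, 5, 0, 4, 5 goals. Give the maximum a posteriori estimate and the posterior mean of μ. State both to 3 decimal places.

Σ counts = 64. Posterior: Gamma(shape = 7.1+64 = 71.1, rate = 1.2+10 = 11.2).
Mode = (α−1)/β = 70.1/11.2 = 6.259.
Mean = α/β = 71.1/11.2 = 6.348.

MAP = 6.259, posterior mean = 6.348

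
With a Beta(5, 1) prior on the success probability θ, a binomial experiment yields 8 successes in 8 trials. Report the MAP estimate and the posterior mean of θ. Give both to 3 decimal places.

Posterior: Beta(5+8, 1+0) = Beta(13, 1).
Since β = 1 ≤ 1 and α > 1, the Beta density is monotone increasing on [0,1]; the mode is at 1.
Mean = 13/(13+1) = 0.929.
Left-skewed posterior ⇒ mean < mode.

MAP = 1.000, posterior mean = 0.929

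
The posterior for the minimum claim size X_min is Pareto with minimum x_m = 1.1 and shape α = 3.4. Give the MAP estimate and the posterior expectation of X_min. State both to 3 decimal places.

The Pareto density is strictly decreasing on [x_m, ∞), so the mode is x_m = 1.100.
Mean = α·x_m/(α−1) = 3.4·1.1/2.4 = 1.558.

MAP: 1.100. Posterior mean: 1.558.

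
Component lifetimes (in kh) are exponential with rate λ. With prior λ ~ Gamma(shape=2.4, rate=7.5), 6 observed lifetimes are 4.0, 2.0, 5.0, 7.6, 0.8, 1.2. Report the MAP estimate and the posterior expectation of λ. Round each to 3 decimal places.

MAP = 0.263; posterior mean = 0.299

Σ times = 20.6. Posterior: Gamma(shape = 2.4+6 = 8.4, rate = 7.5+20.6 = 28.1).
Mode = (α−1)/β = 7.4/28.1 = 0.263.
Mean = α/β = 8.4/28.1 = 0.299.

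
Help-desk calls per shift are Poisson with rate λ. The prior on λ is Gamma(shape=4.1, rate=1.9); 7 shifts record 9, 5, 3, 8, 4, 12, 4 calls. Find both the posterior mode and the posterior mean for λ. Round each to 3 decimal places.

λ_MAP = 5.404, E[λ|data] = 5.517

Σ counts = 45. Posterior: Gamma(shape = 4.1+45 = 49.1, rate = 1.9+7 = 8.9).
Mode = (α−1)/β = 48.1/8.9 = 5.404.
Mean = α/β = 49.1/8.9 = 5.517.
The mean is pulled above the mode by the posterior's right skew.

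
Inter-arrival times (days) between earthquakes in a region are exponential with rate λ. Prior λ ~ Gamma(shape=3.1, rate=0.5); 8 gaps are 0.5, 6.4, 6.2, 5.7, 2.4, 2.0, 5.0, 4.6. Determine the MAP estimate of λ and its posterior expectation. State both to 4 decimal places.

Σ times = 32.8. Posterior: Gamma(shape = 3.1+8 = 11.1, rate = 0.5+32.8 = 33.3).
Mode = (α−1)/β = 10.1/33.3 = 0.3033.
Mean = α/β = 11.1/33.3 = 0.3333.

λ_MAP = 0.3033, E[λ|data] = 0.3333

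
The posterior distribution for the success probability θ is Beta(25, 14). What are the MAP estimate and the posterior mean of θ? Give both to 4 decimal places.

Mode = (25−1)/(25+14−2) = 24/37 = 0.6486.
Mean = 25/(25+14) = 25/39 = 0.6410.

MAP estimate = 0.6486, posterior mean = 0.6410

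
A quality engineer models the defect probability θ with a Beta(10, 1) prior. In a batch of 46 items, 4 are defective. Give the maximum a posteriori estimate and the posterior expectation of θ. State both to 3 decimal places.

MAP = 0.236, posterior mean = 0.246

Posterior: Beta(10+4, 1+42) = Beta(14, 43).
Mode = (14−1)/(14+43−2) = 13/55 = 0.236.
Mean = 14/(14+43) = 14/57 = 0.246.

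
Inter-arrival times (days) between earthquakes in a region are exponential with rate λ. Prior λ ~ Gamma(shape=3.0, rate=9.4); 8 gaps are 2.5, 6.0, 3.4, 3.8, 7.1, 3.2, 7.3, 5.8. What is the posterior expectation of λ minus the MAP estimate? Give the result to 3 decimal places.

0.021

Σ times = 39.1. Posterior: Gamma(shape = 3.0+8 = 11.0, rate = 9.4+39.1 = 48.5).
Mode = (α−1)/β = 10.0/48.5 = 0.206.
Mean = α/β = 11.0/48.5 = 0.227.
Difference = 0.227 − 0.206 = 0.021.
Mean > mode: the posterior has a right tail.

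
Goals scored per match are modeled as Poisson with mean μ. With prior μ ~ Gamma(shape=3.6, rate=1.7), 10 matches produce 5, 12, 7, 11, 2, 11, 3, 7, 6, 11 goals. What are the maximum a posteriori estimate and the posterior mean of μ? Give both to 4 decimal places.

Σ counts = 75. Posterior: Gamma(shape = 3.6+75 = 78.6, rate = 1.7+10 = 11.7).
Mode = (α−1)/β = 77.6/11.7 = 6.6325.
Mean = α/β = 78.6/11.7 = 6.7179.

maximum a posteriori estimate = 6.6325, posterior mean = 6.7179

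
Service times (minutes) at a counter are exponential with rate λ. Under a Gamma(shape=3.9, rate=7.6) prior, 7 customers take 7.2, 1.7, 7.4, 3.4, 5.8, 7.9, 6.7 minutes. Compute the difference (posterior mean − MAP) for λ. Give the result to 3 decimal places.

0.021

Σ times = 40.1. Posterior: Gamma(shape = 3.9+7 = 10.9, rate = 7.6+40.1 = 47.7).
Mode = (α−1)/β = 9.9/47.7 = 0.208.
Mean = α/β = 10.9/47.7 = 0.229.
Difference = 0.229 − 0.208 = 0.021.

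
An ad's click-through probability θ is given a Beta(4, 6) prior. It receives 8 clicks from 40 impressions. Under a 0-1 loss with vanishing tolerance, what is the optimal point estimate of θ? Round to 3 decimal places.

Posterior: Beta(4+8, 6+32) = Beta(12, 38).
Mode = (12−1)/(12+38−2) = 11/48 = 0.229.
Mean = 12/(12+38) = 12/50 = 0.240.
This is the posterior mode — the MAP estimate.

0.229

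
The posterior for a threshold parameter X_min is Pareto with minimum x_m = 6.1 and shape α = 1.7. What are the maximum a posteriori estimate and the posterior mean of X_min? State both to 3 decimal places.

The Pareto density is strictly decreasing on [x_m, ∞), so the mode is x_m = 6.100.
Mean = α·x_m/(α−1) = 1.7·6.1/0.7 = 14.814.
Mean > mode: the posterior has a right tail.

MAP: 6.100. Posterior mean: 14.814.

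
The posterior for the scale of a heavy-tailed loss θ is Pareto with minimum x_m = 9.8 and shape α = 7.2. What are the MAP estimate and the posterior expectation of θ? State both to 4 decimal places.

The Pareto density is strictly decreasing on [x_m, ∞), so the mode is x_m = 9.8000.
Mean = α·x_m/(α−1) = 7.2·9.8/6.2 = 11.3806.

θ_MAP = 9.8000, E[θ|data] = 11.3806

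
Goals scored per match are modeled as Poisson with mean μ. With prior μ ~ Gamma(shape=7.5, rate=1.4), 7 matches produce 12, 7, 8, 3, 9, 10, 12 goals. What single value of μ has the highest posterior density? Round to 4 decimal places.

Σ counts = 61. Posterior: Gamma(shape = 7.5+61 = 68.5, rate = 1.4+7 = 8.4).
Mode = (α−1)/β = 67.5/8.4 = 8.0357.
Mean = α/β = 68.5/8.4 = 8.1548.
This is the posterior mode — the MAP estimate.

8.0357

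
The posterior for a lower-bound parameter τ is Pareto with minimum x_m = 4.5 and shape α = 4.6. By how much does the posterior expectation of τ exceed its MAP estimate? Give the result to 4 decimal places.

The Pareto density is strictly decreasing on [x_m, ∞), so the mode is x_m = 4.5000.
Mean = α·x_m/(α−1) = 4.6·4.5/3.6 = 5.7500.
Difference = 5.7500 − 4.5000 = 1.2500.

1.2500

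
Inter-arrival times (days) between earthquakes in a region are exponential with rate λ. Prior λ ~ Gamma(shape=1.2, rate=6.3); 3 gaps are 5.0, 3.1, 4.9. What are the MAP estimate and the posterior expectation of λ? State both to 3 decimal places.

MAP estimate = 0.166, posterior expectation = 0.218

Σ times = 13.0. Posterior: Gamma(shape = 1.2+3 = 4.2, rate = 6.3+13.0 = 19.3).
Mode = (α−1)/β = 3.2/19.3 = 0.166.
Mean = α/β = 4.2/19.3 = 0.218.
Right-skewed posterior ⇒ mode < mean.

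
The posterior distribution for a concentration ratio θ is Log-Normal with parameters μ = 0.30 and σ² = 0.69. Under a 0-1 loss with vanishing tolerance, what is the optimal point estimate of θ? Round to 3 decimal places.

Mode = exp(μ − σ²) = exp(-0.39) = 0.677.
Mean = exp(μ + σ²/2) = exp(0.645) = 1.906.
This is the posterior mode — the MAP estimate.

0.677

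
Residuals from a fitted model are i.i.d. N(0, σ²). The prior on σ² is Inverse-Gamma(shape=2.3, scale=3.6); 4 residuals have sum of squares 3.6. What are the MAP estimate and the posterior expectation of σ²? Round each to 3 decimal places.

Posterior: Inverse-Gamma(shape = 2.3+4/2 = 4.3, scale = 3.6+3.6/2 = 5.4).
Mode = β/(α+1) = 5.4/5.3 = 1.019.
Mean = β/(α−1) = 5.4/3.3 = 1.636.
Right-skewed posterior ⇒ mode < mean.

MAP: 1.019. Posterior mean: 1.636.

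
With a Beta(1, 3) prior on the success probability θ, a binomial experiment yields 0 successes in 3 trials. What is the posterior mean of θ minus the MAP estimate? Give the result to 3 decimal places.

0.143

Posterior: Beta(1+0, 3+3) = Beta(1, 6).
Since α = 1 ≤ 1 and β > 1, the Beta density is monotone decreasing on [0,1]; the mode is at 0.
Mean = 1/(1+6) = 0.143.
Difference = 0.143 − 0.000 = 0.143.
The posterior is right-skewed, so the mean exceeds the mode.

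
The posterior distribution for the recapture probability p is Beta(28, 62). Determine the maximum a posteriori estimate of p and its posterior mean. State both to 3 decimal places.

MAP = 0.307; posterior mean = 0.311

Mode = (28−1)/(28+62−2) = 27/88 = 0.307.
Mean = 28/(28+62) = 28/90 = 0.311.
The posterior is right-skewed, so the mean exceeds the mode.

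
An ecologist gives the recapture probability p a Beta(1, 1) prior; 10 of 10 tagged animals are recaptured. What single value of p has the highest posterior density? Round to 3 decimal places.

1.000

Posterior: Beta(1+10, 1+0) = Beta(11, 1).
Since β = 1 ≤ 1 and α > 1, the Beta density is monotone increasing on [0,1]; the mode is at 1.
Mean = 11/(11+1) = 0.917.
This is the posterior mode — the MAP estimate.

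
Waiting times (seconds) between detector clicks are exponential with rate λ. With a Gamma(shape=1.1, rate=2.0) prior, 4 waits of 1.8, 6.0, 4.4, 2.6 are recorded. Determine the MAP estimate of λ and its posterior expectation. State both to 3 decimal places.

Σ times = 14.8. Posterior: Gamma(shape = 1.1+4 = 5.1, rate = 2.0+14.8 = 16.8).
Mode = (α−1)/β = 4.1/16.8 = 0.244.
Mean = α/β = 5.1/16.8 = 0.304.
The posterior is right-skewed, so the mean exceeds the mode.

MAP: 0.244. Posterior mean: 0.304.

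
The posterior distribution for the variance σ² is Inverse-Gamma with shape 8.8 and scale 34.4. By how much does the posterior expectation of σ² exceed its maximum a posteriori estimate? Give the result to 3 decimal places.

Mode = β/(α+1) = 34.4/9.8 = 3.510.
Mean = β/(α−1) = 34.4/7.8 = 4.410.
Difference = 4.410 − 3.510 = 0.900.

0.900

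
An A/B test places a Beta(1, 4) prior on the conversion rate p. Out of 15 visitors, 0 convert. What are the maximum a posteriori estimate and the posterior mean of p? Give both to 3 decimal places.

p_MAP = 0.000, E[p|data] = 0.050

Posterior: Beta(1+0, 4+15) = Beta(1, 19).
Since α = 1 ≤ 1 and β > 1, the Beta density is monotone decreasing on [0,1]; the mode is at 0.
Mean = 1/(1+19) = 0.050.
Mean > mode: the posterior has a right tail.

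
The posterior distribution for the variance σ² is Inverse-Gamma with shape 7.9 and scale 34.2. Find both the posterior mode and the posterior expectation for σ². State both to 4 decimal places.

MAP = 3.8427; posterior mean = 4.9565

Mode = β/(α+1) = 34.2/8.9 = 3.8427.
Mean = β/(α−1) = 34.2/6.9 = 4.9565.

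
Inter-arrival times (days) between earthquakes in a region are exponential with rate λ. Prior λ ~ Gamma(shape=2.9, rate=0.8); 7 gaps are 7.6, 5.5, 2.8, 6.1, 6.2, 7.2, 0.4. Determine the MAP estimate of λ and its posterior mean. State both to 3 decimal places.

MAP estimate = 0.243, posterior mean = 0.270

Σ times = 35.8. Posterior: Gamma(shape = 2.9+7 = 9.9, rate = 0.8+35.8 = 36.6).
Mode = (α−1)/β = 8.9/36.6 = 0.243.
Mean = α/β = 9.9/36.6 = 0.270.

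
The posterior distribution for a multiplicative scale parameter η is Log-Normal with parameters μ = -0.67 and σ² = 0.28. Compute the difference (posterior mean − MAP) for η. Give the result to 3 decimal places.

Mode = exp(μ − σ²) = exp(-0.95) = 0.387.
Mean = exp(μ + σ²/2) = exp(-0.530) = 0.589.
Difference = 0.589 − 0.387 = 0.202.
The mean is pulled above the mode by the posterior's right skew.

0.202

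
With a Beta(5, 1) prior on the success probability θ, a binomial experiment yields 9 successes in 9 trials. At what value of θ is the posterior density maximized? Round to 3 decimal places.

1.000

Posterior: Beta(5+9, 1+0) = Beta(14, 1).
Since β = 1 ≤ 1 and α > 1, the Beta density is monotone increasing on [0,1]; the mode is at 1.
Mean = 14/(14+1) = 0.933.
This is the posterior mode — the MAP estimate.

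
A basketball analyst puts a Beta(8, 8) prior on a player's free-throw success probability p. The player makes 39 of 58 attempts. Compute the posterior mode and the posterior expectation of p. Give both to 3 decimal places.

MAP = 0.639; posterior mean = 0.635

Posterior: Beta(8+39, 8+19) = Beta(47, 27).
Mode = (47−1)/(47+27−2) = 46/72 = 0.639.
Mean = 47/(47+27) = 47/74 = 0.635.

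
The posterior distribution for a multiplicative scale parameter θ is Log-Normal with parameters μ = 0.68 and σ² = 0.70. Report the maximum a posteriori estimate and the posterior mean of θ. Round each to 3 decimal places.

maximum a posteriori estimate = 0.980, posterior mean = 2.801

Mode = exp(μ − σ²) = exp(-0.02) = 0.980.
Mean = exp(μ + σ²/2) = exp(1.030) = 2.801.
Mean > mode: the posterior has a right tail.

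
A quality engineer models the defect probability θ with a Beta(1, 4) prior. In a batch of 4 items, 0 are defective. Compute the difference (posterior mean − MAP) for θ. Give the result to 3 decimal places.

0.111

Posterior: Beta(1+0, 4+4) = Beta(1, 8).
Since α = 1 ≤ 1 and β > 1, the Beta density is monotone decreasing on [0,1]; the mode is at 0.
Mean = 1/(1+8) = 0.111.
Difference = 0.111 − 0.000 = 0.111.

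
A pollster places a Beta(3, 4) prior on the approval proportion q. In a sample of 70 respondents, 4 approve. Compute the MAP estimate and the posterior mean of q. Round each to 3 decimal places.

MAP = 0.080, posterior mean = 0.091

Posterior: Beta(3+4, 4+66) = Beta(7, 70).
Mode = (7−1)/(7+70−2) = 6/75 = 0.080.
Mean = 7/(7+70) = 7/77 = 0.091.
The posterior is right-skewed, so the mean exceeds the mode.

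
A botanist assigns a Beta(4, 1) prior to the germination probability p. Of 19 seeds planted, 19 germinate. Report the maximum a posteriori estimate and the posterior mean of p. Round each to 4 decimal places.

Posterior: Beta(4+19, 1+0) = Beta(23, 1).
Since β = 1 ≤ 1 and α > 1, the Beta density is monotone increasing on [0,1]; the mode is at 1.
Mean = 23/(23+1) = 0.9583.
The mean is pulled below the mode by the posterior's left skew.

maximum a posteriori estimate = 1.0000, posterior mean = 0.9583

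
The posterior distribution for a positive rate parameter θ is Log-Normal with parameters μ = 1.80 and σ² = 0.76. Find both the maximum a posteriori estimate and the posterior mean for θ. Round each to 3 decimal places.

Mode = exp(μ − σ²) = exp(1.04) = 2.829.
Mean = exp(μ + σ²/2) = exp(2.180) = 8.846.

MAP = 2.829, posterior mean = 8.846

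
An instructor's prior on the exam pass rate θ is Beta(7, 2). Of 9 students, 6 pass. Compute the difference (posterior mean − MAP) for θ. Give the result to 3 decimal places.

Posterior: Beta(7+6, 2+3) = Beta(13, 5).
Mode = (13−1)/(13+5−2) = 12/16 = 0.750.
Mean = 13/(13+5) = 13/18 = 0.722.
Difference = 0.722 − 0.750 = -0.028.

-0.028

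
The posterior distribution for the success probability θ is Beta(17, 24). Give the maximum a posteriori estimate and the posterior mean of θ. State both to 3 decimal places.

θ_MAP = 0.410, E[θ|data] = 0.415

Mode = (17−1)/(17+24−2) = 16/39 = 0.410.
Mean = 17/(17+24) = 17/41 = 0.415.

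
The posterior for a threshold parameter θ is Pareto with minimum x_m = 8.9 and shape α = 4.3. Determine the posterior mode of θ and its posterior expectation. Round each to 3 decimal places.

posterior mode = 8.900, posterior expectation = 11.597

The Pareto density is strictly decreasing on [x_m, ∞), so the mode is x_m = 8.900.
Mean = α·x_m/(α−1) = 4.3·8.9/3.3 = 11.597.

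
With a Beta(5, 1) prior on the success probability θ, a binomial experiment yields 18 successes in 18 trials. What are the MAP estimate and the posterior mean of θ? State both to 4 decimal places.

MAP estimate = 1.0000, posterior mean = 0.9583

Posterior: Beta(5+18, 1+0) = Beta(23, 1).
Since β = 1 ≤ 1 and α > 1, the Beta density is monotone increasing on [0,1]; the mode is at 1.
Mean = 23/(23+1) = 0.9583.
Left-skewed posterior ⇒ mean < mode.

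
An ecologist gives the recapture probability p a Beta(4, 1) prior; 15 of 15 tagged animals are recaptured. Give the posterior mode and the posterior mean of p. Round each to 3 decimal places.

Posterior: Beta(4+15, 1+0) = Beta(19, 1).
Since β = 1 ≤ 1 and α > 1, the Beta density is monotone increasing on [0,1]; the mode is at 1.
Mean = 19/(19+1) = 0.950.

MAP = 1.000, posterior mean = 0.950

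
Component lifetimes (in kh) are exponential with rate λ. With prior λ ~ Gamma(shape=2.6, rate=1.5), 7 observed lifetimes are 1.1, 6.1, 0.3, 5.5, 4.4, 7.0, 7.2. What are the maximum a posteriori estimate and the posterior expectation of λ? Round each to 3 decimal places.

Σ times = 31.6. Posterior: Gamma(shape = 2.6+7 = 9.6, rate = 1.5+31.6 = 33.1).
Mode = (α−1)/β = 8.6/33.1 = 0.260.
Mean = α/β = 9.6/33.1 = 0.290.

λ_MAP = 0.260, E[λ|data] = 0.290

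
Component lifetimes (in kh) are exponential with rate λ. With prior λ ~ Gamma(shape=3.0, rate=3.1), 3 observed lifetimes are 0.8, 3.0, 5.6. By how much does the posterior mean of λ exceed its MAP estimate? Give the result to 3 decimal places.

Σ times = 9.4. Posterior: Gamma(shape = 3.0+3 = 6.0, rate = 3.1+9.4 = 12.5).
Mode = (α−1)/β = 5.0/12.5 = 0.400.
Mean = α/β = 6.0/12.5 = 0.480.
Difference = 0.480 − 0.400 = 0.080.
Right-skewed posterior ⇒ mode < mean.

0.080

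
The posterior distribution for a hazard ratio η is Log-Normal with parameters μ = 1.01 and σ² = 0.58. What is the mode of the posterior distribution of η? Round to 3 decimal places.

Mode = exp(μ − σ²) = exp(0.43) = 1.537.
Mean = exp(μ + σ²/2) = exp(1.300) = 3.669.
This is the posterior mode — the MAP estimate.

1.537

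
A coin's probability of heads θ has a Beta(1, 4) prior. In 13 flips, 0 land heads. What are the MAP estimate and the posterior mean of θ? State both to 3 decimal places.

Posterior: Beta(1+0, 4+13) = Beta(1, 17).
Since α = 1 ≤ 1 and β > 1, the Beta density is monotone decreasing on [0,1]; the mode is at 0.
Mean = 1/(1+17) = 0.056.
Right-skewed posterior ⇒ mode < mean.

θ_MAP = 0.000, E[θ|data] = 0.056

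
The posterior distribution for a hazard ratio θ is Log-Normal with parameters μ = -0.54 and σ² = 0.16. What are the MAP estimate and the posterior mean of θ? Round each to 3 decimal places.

Mode = exp(μ − σ²) = exp(-0.70) = 0.497.
Mean = exp(μ + σ²/2) = exp(-0.460) = 0.631.

MAP = 0.497, posterior mean = 0.631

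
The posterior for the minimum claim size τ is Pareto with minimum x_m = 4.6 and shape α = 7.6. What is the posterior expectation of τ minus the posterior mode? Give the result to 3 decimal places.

The Pareto density is strictly decreasing on [x_m, ∞), so the mode is x_m = 4.600.
Mean = α·x_m/(α−1) = 7.6·4.6/6.6 = 5.297.
Difference = 5.297 − 4.600 = 0.697.
Right-skewed posterior ⇒ mode < mean.

0.697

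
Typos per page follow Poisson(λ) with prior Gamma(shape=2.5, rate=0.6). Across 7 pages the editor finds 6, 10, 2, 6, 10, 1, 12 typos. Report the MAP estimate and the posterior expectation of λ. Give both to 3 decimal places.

λ_MAP = 6.382, E[λ|data] = 6.513

Σ counts = 47. Posterior: Gamma(shape = 2.5+47 = 49.5, rate = 0.6+7 = 7.6).
Mode = (α−1)/β = 48.5/7.6 = 6.382.
Mean = α/β = 49.5/7.6 = 6.513.
Right-skewed posterior ⇒ mode < mean.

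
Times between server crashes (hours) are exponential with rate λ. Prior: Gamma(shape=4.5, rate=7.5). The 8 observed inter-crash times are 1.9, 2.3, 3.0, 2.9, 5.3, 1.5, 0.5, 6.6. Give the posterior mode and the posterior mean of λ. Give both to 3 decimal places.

Σ times = 24.0. Posterior: Gamma(shape = 4.5+8 = 12.5, rate = 7.5+24.0 = 31.5).
Mode = (α−1)/β = 11.5/31.5 = 0.365.
Mean = α/β = 12.5/31.5 = 0.397.

MAP = 0.365, posterior mean = 0.397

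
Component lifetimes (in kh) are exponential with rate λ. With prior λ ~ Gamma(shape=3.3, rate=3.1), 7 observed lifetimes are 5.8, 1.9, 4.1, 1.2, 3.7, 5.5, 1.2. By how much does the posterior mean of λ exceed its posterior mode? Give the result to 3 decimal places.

Σ times = 23.4. Posterior: Gamma(shape = 3.3+7 = 10.3, rate = 3.1+23.4 = 26.5).
Mode = (α−1)/β = 9.3/26.5 = 0.351.
Mean = α/β = 10.3/26.5 = 0.389.
Difference = 0.389 − 0.351 = 0.038.

0.038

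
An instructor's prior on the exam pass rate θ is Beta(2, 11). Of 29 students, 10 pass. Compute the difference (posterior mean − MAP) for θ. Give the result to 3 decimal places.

Posterior: Beta(2+10, 11+19) = Beta(12, 30).
Mode = (12−1)/(12+30−2) = 11/40 = 0.275.
Mean = 12/(12+30) = 12/42 = 0.286.
Difference = 0.286 − 0.275 = 0.011.

0.011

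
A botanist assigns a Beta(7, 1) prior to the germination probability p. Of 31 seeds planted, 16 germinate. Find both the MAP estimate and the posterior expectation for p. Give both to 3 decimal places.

Posterior: Beta(7+16, 1+15) = Beta(23, 16).
Mode = (23−1)/(23+16−2) = 22/37 = 0.595.
Mean = 23/(23+16) = 23/39 = 0.590.

MAP: 0.595. Posterior mean: 0.590.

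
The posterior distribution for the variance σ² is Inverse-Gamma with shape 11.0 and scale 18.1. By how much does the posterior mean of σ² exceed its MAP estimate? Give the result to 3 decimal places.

Mode = β/(α+1) = 18.1/12.0 = 1.508.
Mean = β/(α−1) = 18.1/10.0 = 1.810.
Difference = 1.810 − 1.508 = 0.302.
The mean is pulled above the mode by the posterior's right skew.

0.302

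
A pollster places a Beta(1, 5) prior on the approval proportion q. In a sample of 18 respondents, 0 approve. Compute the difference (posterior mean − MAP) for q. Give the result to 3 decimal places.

0.042

Posterior: Beta(1+0, 5+18) = Beta(1, 23).
Since α = 1 ≤ 1 and β > 1, the Beta density is monotone decreasing on [0,1]; the mode is at 0.
Mean = 1/(1+23) = 0.042.
Difference = 0.042 − 0.000 = 0.042.
Right-skewed posterior ⇒ mode < mean.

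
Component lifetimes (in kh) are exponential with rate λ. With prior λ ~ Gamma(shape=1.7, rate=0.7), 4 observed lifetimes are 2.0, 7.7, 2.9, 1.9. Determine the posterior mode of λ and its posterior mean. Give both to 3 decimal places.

λ_MAP = 0.309, E[λ|data] = 0.375

Σ times = 14.5. Posterior: Gamma(shape = 1.7+4 = 5.7, rate = 0.7+14.5 = 15.2).
Mode = (α−1)/β = 4.7/15.2 = 0.309.
Mean = α/β = 5.7/15.2 = 0.375.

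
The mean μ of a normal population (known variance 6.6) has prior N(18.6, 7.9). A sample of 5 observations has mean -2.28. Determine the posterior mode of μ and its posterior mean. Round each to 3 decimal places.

Posterior for μ is Normal. Precision-weighted mean: (1/7.9·18.6 + 5/6.6·-2.28) / (1/7.9 + 5/6.6) = 0.709.
A Normal posterior is symmetric, so mode = mean.

MAP = 0.709; posterior mean = 0.709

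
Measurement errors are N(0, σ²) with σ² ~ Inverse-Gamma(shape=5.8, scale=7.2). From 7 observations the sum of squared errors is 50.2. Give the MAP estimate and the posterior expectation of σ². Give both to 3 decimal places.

Posterior: Inverse-Gamma(shape = 5.8+7/2 = 9.3, scale = 7.2+50.2/2 = 32.3).
Mode = β/(α+1) = 32.3/10.3 = 3.136.
Mean = β/(α−1) = 32.3/8.3 = 3.892.

MAP = 3.136; posterior mean = 3.892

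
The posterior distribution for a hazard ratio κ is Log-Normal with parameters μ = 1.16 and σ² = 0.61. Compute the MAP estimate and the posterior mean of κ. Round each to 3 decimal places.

Mode = exp(μ − σ²) = exp(0.55) = 1.733.
Mean = exp(μ + σ²/2) = exp(1.465) = 4.328.

MAP = 1.733, posterior mean = 4.328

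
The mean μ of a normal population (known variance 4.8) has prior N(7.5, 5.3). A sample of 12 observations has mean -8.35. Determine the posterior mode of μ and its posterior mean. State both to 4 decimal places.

Posterior for μ is Normal. Precision-weighted mean: (1/5.3·7.5 + 12/4.8·-8.35) / (1/5.3 + 12/4.8) = -7.2377.
A Normal posterior is symmetric, so mode = mean.

MAP = -7.2377; posterior mean = -7.2377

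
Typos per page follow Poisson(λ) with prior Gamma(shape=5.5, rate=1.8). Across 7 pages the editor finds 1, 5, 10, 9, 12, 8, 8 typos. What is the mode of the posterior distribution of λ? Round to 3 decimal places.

Σ counts = 53. Posterior: Gamma(shape = 5.5+53 = 58.5, rate = 1.8+7 = 8.8).
Mode = (α−1)/β = 57.5/8.8 = 6.534.
Mean = α/β = 58.5/8.8 = 6.648.
This is the posterior mode — the MAP estimate.

6.534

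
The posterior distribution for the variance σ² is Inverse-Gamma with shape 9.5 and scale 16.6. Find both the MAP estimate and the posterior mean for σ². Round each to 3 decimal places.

Mode = β/(α+1) = 16.6/10.5 = 1.581.
Mean = β/(α−1) = 16.6/8.5 = 1.953.

MAP = 1.581, posterior mean = 1.953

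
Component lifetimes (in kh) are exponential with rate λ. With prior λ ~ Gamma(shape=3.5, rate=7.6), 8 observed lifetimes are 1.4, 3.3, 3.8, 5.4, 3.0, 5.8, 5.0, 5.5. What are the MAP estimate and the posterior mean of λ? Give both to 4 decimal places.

MAP estimate = 0.2574, posterior mean = 0.2819

Σ times = 33.2. Posterior: Gamma(shape = 3.5+8 = 11.5, rate = 7.6+33.2 = 40.8).
Mode = (α−1)/β = 10.5/40.8 = 0.2574.
Mean = α/β = 11.5/40.8 = 0.2819.
Mean > mode: the posterior has a right tail.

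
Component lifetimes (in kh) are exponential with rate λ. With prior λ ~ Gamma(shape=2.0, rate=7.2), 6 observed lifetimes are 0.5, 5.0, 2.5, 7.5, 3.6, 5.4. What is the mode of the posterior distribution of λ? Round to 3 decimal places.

0.221

Σ times = 24.5. Posterior: Gamma(shape = 2.0+6 = 8.0, rate = 7.2+24.5 = 31.7).
Mode = (α−1)/β = 7.0/31.7 = 0.221.
Mean = α/β = 8.0/31.7 = 0.252.
This is the posterior mode — the MAP estimate.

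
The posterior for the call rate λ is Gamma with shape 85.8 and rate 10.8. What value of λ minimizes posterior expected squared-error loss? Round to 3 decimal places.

Mode = (α−1)/β = 84.8/10.8 = 7.852.
Mean = α/β = 85.8/10.8 = 7.944.
Squared-error loss ⇒ the optimal estimator is the posterior mean.

7.944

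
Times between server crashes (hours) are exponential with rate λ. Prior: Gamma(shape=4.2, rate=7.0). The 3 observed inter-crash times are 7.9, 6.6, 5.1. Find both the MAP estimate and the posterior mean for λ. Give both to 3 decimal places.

Σ times = 19.6. Posterior: Gamma(shape = 4.2+3 = 7.2, rate = 7.0+19.6 = 26.6).
Mode = (α−1)/β = 6.2/26.6 = 0.233.
Mean = α/β = 7.2/26.6 = 0.271.
Right-skewed posterior ⇒ mode < mean.

MAP: 0.233. Posterior mean: 0.271.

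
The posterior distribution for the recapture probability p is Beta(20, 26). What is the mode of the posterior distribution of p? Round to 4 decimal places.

0.4318

Mode = (20−1)/(20+26−2) = 19/44 = 0.4318.
Mean = 20/(20+26) = 20/46 = 0.4348.
This is the posterior mode — the MAP estimate.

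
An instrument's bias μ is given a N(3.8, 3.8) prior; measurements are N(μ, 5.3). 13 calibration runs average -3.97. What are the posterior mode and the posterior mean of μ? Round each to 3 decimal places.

Posterior for μ is Normal. Precision-weighted mean: (1/3.8·3.8 + 13/5.3·-3.97) / (1/3.8 + 13/5.3) = -3.217.
A Normal posterior is symmetric, so mode = mean.

MAP = -3.217; posterior mean = -3.217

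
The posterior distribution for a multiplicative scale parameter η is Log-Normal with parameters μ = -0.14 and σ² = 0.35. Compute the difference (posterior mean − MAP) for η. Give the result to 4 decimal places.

Mode = exp(μ − σ²) = exp(-0.49) = 0.6126.
Mean = exp(μ + σ²/2) = exp(0.035) = 1.0356.
Difference = 1.0356 − 0.6126 = 0.4230.
Right-skewed posterior ⇒ mode < mean.

0.4230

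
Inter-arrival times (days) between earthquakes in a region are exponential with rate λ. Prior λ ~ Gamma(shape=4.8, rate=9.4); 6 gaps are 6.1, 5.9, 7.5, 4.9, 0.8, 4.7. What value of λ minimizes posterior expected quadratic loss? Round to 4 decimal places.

Σ times = 29.9. Posterior: Gamma(shape = 4.8+6 = 10.8, rate = 9.4+29.9 = 39.3).
Mode = (α−1)/β = 9.8/39.3 = 0.2494.
Mean = α/β = 10.8/39.3 = 0.2748.
Quadratic loss ⇒ the optimal estimator is the posterior mean.

0.2748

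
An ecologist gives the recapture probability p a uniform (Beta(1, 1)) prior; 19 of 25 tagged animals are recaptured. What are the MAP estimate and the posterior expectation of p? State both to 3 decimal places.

Posterior: Beta(1+19, 1+6) = Beta(20, 7).
Mode = (20−1)/(20+7−2) = 19/25 = 0.760.
Mean = 20/(20+7) = 20/27 = 0.741.
The mean is pulled below the mode by the posterior's left skew.

MAP: 0.760. Posterior mean: 0.741.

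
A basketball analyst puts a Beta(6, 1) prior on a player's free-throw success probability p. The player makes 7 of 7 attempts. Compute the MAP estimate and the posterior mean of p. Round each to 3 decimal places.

Posterior: Beta(6+7, 1+0) = Beta(13, 1).
Since β = 1 ≤ 1 and α > 1, the Beta density is monotone increasing on [0,1]; the mode is at 1.
Mean = 13/(13+1) = 0.929.
The posterior is left-skewed, so the mode exceeds the mean.

p_MAP = 1.000, E[p|data] = 0.929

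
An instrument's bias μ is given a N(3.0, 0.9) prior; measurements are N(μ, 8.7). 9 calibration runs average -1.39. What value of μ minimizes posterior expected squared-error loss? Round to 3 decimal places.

Posterior for μ is Normal. Precision-weighted mean: (1/0.9·3.0 + 9/8.7·-1.39) / (1/0.9 + 9/8.7) = 0.883.
A Normal posterior is symmetric, so mode = mean.
Squared-error loss ⇒ the optimal estimator is the posterior mean.

0.883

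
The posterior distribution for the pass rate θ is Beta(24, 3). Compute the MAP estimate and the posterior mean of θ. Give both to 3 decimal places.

MAP: 0.920. Posterior mean: 0.889.

Mode = (24−1)/(24+3−2) = 23/25 = 0.920.
Mean = 24/(24+3) = 24/27 = 0.889.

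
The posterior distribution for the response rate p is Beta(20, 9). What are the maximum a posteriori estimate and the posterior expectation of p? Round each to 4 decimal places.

Mode = (20−1)/(20+9−2) = 19/27 = 0.7037.
Mean = 20/(20+9) = 20/29 = 0.6897.

p_MAP = 0.7037, E[p|data] = 0.6897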